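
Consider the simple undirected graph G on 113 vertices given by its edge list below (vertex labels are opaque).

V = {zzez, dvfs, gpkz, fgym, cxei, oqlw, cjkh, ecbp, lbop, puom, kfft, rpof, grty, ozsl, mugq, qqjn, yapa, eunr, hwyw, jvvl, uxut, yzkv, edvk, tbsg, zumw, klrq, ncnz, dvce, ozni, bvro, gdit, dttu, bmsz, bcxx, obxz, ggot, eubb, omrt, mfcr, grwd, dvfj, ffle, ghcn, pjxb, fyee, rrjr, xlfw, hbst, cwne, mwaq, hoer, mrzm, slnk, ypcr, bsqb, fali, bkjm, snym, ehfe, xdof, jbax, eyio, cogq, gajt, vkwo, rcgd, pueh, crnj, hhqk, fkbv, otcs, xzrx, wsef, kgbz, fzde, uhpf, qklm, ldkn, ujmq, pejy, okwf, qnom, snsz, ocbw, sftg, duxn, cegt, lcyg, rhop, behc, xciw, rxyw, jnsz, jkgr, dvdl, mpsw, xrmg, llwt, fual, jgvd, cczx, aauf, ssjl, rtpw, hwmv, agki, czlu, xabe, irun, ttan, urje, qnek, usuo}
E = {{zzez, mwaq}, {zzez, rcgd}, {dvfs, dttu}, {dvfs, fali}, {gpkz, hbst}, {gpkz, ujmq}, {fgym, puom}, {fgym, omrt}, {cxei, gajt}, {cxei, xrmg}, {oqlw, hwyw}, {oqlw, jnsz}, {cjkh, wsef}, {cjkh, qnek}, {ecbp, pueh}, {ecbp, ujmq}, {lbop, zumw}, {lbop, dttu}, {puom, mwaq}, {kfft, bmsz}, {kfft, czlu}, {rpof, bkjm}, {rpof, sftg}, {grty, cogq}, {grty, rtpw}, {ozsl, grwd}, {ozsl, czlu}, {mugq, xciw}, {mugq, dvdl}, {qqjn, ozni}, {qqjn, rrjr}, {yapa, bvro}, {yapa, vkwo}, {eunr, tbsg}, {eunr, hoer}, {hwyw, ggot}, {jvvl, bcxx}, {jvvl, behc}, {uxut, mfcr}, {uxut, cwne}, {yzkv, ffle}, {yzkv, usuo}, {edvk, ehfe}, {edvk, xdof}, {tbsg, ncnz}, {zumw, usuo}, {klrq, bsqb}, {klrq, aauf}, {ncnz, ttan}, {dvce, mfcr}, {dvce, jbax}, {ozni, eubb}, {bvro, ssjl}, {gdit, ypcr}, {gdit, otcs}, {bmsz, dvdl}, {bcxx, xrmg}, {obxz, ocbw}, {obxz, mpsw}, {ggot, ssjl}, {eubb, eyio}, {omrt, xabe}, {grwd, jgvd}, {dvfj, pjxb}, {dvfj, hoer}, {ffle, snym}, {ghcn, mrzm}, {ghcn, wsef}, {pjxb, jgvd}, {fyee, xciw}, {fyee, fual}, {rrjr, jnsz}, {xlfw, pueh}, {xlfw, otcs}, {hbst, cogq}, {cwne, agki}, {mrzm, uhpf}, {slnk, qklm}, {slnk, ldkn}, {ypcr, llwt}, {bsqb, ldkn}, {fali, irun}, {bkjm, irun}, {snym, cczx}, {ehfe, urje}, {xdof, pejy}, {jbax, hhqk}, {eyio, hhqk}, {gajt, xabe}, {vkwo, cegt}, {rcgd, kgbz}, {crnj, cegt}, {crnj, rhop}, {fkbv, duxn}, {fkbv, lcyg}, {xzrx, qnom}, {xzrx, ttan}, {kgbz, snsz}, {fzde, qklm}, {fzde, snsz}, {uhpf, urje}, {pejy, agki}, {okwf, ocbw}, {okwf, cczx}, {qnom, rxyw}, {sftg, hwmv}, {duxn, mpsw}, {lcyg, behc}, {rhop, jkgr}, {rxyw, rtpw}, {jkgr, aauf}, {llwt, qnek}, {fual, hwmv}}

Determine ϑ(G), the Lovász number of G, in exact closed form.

113*cos(pi/113)/(cos(pi/113) + 1)

Vertex duxn has 2 neighbors: fkbv, mpsw.
Vertex dvce has 2 neighbors: mfcr, jbax.
deg(aauf) = 2; N(aauf) = {klrq, jkgr}.
Vertex jgvd has 2 neighbors: grwd, pjxb.
G on 113 vertices is 2-regular; this is C_{113}, the 113-cycle.
The 57 distinct eigenvalues: [2.0, 1.99691, 1.98765, 1.97224, 1.95074, 1.9232, 1.88973, 1.85041, 1.80537, 1.75475, 1.69871, 1.63742, 1.57106, 1.49985, 1.42401, 1.34376, 1.25936, 1.17107, 1.07915, 0.98391, 0.88562, 0.78459, 0.68114, 0.57558, 0.46824, 0.35946, 0.24956, 0.1389, 0.0278, -0.08338, -0.1943, -0.30463, -0.41401, -0.52211, -0.6286, -0.73315, -0.83543, -0.93512, -1.03193, -1.12555, -1.21568, -1.30206, -1.38442, -1.4625, -1.53605, -1.60486, -1.66871, -1.7274, -1.78075, -1.8286, -1.87079, -1.9072, -1.93772, -1.96225, -1.98071, -1.99305, -1.99923].
ϑ = −N·λ_min/(λ_max−λ_min) = −113·(-2*cos(pi/113))/(2−(-2*cos(pi/113))) = 113*cos(pi/113)/(cos(pi/113) + 1).
Numerically 56.4890809.
Lovász sandwich 56 ≤ 113*cos(pi/113)/(cos(pi/113) + 1) ≤ 57: both strict.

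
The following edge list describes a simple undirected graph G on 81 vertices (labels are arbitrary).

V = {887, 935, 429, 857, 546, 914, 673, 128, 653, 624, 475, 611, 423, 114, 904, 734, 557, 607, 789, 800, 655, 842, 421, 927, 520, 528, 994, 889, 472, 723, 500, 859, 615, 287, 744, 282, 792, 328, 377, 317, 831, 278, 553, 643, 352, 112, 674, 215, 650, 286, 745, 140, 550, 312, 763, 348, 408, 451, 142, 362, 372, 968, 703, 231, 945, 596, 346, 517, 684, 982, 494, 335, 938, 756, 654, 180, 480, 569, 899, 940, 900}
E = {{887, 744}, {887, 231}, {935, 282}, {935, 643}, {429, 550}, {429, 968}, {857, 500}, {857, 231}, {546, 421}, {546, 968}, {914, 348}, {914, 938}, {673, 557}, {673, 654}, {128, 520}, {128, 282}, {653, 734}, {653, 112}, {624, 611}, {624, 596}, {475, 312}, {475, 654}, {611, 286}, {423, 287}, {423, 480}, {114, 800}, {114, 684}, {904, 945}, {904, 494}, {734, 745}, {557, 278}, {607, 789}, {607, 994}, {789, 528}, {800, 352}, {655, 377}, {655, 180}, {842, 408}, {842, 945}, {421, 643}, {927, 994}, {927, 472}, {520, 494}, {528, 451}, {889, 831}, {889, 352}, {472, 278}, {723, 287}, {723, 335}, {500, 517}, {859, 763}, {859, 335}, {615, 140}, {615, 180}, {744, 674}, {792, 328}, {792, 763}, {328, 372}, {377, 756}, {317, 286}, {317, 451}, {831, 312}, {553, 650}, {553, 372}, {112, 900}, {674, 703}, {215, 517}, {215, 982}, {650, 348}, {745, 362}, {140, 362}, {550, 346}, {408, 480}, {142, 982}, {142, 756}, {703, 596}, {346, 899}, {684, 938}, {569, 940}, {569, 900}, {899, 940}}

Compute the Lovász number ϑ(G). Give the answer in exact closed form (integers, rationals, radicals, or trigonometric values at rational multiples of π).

81*cos(pi/81)/(cos(pi/81) + 1)

N(982) = {215, 142}, |N(982)| = 2.
Vertex 900 has 2 neighbors: 112, 569.
N(328) = {792, 372}, |N(328)| = 2.
Vertex 792 has 2 neighbors: 328, 763.
Every vertex has degree 2 (N=81); connected 2-regular on 81 ⇒ C_{81}.
spec(A) ≈ [2.0, 1.993986, 1.97598, 1.94609, 1.904496, 1.851448, 1.787265, 1.712334, 1.627104, 1.532089, 1.427859, 1.315043, 1.194317, 1.066409, 0.932087, 0.79216, 0.647468, 0.498882, 0.347296, 0.193622, 0.038783, -0.11629, -0.270663, -0.423408, -0.573606, -0.720355, -0.862772, -1.0, -1.131214, -1.255624, -1.372483, -1.481088, -1.580785, -1.670976, -1.751116, -1.820726, -1.879385, -1.926742, -1.962511, -1.986477, -1.998496] (distinct, 6 d.p.).
Lovász (edge-transitive): ϑ = −81·(-2*cos(pi/81))/((2)−(-2*cos(pi/81))) = 81*cos(pi/81)/(cos(pi/81) + 1).
≈ 40.48476531 (to 8 d.p.).
Lovász sandwich 40 ≤ 81*cos(pi/81)/(cos(pi/81) + 1) ≤ 41: both strict.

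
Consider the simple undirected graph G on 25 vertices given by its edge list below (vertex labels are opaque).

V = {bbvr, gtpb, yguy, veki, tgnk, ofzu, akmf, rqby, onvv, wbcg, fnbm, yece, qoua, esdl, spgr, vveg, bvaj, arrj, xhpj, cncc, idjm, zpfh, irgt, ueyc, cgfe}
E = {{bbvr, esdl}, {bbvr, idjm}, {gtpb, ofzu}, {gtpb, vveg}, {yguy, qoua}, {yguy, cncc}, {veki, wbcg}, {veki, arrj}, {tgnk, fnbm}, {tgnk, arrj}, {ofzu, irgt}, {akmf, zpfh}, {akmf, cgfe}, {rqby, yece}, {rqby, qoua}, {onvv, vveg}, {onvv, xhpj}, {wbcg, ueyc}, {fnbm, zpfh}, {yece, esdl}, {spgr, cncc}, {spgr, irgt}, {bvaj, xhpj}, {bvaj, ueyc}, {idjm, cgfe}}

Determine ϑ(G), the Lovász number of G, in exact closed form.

25*cos(pi/25)/(cos(pi/25) + 1)

deg(idjm) = 2; N(idjm) = {bbvr, cgfe}.
deg(cncc) = 2; N(cncc) = {yguy, spgr}.
N(vveg) = {gtpb, onvv}, |N(vveg)| = 2.
deg(cgfe) = 2; N(cgfe) = {akmf, idjm}.
Regular of degree 2 on 25 vertices: connected 2-regular on 25 ⇒ C_{25}.
A has 13 distinct eigenvalues ≈ [2.0, 1.9372, 1.7526, 1.4579, 1.0717, 0.618, 0.1256, -0.3748, -0.8516, -1.2748, -1.618, -1.8596, -1.9842].
Lovász: ϑ = −25(-2*cos(pi/25))/(2+-(-1)*2*cos(pi/25)) = 25*cos(pi/25)/(cos(pi/25) + 1).
Numerically 12.4505.
Sandwich: α(G)=12 ≤ ϑ(G)=25*cos(pi/25)/(cos(pi/25) + 1) ≤ χ(Ḡ)=13 (both strict).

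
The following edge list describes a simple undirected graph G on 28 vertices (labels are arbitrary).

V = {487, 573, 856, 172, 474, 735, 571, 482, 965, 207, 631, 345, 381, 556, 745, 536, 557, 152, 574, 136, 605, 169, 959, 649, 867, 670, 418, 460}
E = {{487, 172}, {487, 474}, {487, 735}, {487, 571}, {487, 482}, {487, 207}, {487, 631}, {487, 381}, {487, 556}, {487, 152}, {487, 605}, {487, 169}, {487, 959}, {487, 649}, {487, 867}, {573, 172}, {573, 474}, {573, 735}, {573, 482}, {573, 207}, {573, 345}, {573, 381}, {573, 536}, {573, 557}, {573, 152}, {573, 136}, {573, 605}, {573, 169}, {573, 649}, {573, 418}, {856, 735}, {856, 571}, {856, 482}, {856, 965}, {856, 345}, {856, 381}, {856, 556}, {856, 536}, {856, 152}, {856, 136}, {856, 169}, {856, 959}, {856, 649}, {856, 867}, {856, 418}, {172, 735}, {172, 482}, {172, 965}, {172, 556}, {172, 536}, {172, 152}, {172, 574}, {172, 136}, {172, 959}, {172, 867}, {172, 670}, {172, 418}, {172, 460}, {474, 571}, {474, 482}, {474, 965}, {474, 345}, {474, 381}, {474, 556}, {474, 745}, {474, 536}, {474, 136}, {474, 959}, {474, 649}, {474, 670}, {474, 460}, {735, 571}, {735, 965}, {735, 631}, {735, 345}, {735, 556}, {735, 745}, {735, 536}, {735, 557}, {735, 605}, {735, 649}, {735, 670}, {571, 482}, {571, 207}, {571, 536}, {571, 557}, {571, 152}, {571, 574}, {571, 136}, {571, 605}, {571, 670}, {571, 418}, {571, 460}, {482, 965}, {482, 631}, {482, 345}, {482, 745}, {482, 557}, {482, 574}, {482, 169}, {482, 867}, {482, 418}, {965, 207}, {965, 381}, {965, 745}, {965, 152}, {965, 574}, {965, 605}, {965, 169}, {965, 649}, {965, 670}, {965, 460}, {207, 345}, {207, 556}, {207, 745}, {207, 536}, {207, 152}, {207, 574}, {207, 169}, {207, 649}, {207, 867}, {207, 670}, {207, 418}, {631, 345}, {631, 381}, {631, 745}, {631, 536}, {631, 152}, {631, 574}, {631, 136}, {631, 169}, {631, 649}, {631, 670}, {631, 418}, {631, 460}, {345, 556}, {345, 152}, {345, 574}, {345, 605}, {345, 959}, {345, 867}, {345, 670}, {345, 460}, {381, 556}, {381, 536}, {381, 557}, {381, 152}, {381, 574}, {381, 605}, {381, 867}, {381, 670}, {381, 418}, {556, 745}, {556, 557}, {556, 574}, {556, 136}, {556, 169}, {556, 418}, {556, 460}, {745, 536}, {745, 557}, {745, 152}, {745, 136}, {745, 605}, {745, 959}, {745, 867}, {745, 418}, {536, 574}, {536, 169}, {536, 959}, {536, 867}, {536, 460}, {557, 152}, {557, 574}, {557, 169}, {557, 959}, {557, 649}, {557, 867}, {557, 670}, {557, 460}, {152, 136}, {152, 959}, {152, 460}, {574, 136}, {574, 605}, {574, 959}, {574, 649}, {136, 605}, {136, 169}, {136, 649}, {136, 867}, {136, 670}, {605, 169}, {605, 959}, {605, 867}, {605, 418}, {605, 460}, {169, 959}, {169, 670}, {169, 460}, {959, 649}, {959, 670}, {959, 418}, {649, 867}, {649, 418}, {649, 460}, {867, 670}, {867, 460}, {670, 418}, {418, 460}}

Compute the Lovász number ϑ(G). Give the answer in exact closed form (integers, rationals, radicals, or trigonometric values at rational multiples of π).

Vertex 381 has 15 neighbors: 487, 573, 856, 474, 965, 631, 556, 536, 557, 152, 574, 605, 867, 670, 418.
Vertex 557 has 15 neighbors: 573, 735, 571, 482, 381, 556, 745, 152, 574, 169, 959, 649, 867, 670, 460.
N(152) = {487, 573, 856, 172, 571, 965, 207, 631, 345, 381, 745, 557, 136, 959, 460}, |N(152)| = 15.
deg(571) = 15; N(571) = {487, 856, 474, 735, 482, 207, 536, 557, 152, 574, 136, 605, 670, 418, 460}.
deg(v) = 15 for all v (|V|=28); this is K(8,2), the Kneser graph.
A has 3 distinct eigenvalues ≈ [15.0, 1.0, -5.0].
With N=28: ϑ(G) = 28·(-1*(-5))/(15−(-5)) = 7.
Numerically 7.0000.

7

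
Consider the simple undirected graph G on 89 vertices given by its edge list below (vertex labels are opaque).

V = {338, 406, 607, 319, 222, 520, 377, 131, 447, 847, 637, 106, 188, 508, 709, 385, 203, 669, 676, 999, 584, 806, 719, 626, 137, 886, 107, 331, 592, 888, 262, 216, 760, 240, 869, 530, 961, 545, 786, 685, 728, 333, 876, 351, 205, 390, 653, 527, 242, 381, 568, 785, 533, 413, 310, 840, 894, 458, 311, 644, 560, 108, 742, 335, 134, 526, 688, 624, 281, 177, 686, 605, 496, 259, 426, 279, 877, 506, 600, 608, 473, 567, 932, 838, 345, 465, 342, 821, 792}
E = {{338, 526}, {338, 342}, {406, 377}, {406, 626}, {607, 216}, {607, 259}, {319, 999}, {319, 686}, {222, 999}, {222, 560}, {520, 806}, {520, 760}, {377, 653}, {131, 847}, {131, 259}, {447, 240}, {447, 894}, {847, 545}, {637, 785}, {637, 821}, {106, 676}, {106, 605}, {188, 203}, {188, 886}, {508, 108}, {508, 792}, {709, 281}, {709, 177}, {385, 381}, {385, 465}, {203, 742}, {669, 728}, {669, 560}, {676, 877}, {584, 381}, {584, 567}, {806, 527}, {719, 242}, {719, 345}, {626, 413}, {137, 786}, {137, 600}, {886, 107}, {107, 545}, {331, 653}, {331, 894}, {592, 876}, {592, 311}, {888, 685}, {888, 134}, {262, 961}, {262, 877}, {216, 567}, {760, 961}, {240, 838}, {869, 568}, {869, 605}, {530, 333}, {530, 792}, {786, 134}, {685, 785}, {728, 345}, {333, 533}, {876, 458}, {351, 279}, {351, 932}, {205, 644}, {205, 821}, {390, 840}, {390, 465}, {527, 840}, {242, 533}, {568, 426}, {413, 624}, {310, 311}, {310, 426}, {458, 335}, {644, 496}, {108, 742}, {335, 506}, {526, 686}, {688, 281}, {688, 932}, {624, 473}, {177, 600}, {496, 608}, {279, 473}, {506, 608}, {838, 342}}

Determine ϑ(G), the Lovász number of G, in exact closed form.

89*cos(pi/89)/(cos(pi/89) + 1)

deg(653) = 2; N(653) = {377, 331}.
N(351) = {279, 932}, |N(351)| = 2.
Vertex 932 has 2 neighbors: 351, 688.
deg(520) = 2; N(520) = {806, 760}.
deg(v) = 2 for all v (|V|=89); the odd cycle C_{89}.
Distinct eigenvalues (to 4 d.p.): [2.0, 1.995, 1.9801, 1.9553, 1.9208, 1.8767, 1.8232, 1.7607, 1.6894, 1.6097, 1.522, 1.4266, 1.3242, 1.2152, 1.1001, 0.9796, 0.8541, 0.7244, 0.5911, 0.4549, 0.3164, 0.1763, 0.0353, -0.1058, -0.2465, -0.3859, -0.5233, -0.6582, -0.7898, -0.9174, -1.0405, -1.1584, -1.2705, -1.3763, -1.4752, -1.5668, -1.6506, -1.7261, -1.7931, -1.8511, -1.8999, -1.9393, -1.9689, -1.9888, -1.9988].
Lovász: ϑ = −89(-2*cos(pi/89))/(2+-(-1)*2*cos(pi/89)) = 89*cos(pi/89)/(cos(pi/89) + 1).
ϑ(G) ≈ 44.4861353.
Lovász sandwich 44 ≤ 89*cos(pi/89)/(cos(pi/89) + 1) ≤ 45: both strict.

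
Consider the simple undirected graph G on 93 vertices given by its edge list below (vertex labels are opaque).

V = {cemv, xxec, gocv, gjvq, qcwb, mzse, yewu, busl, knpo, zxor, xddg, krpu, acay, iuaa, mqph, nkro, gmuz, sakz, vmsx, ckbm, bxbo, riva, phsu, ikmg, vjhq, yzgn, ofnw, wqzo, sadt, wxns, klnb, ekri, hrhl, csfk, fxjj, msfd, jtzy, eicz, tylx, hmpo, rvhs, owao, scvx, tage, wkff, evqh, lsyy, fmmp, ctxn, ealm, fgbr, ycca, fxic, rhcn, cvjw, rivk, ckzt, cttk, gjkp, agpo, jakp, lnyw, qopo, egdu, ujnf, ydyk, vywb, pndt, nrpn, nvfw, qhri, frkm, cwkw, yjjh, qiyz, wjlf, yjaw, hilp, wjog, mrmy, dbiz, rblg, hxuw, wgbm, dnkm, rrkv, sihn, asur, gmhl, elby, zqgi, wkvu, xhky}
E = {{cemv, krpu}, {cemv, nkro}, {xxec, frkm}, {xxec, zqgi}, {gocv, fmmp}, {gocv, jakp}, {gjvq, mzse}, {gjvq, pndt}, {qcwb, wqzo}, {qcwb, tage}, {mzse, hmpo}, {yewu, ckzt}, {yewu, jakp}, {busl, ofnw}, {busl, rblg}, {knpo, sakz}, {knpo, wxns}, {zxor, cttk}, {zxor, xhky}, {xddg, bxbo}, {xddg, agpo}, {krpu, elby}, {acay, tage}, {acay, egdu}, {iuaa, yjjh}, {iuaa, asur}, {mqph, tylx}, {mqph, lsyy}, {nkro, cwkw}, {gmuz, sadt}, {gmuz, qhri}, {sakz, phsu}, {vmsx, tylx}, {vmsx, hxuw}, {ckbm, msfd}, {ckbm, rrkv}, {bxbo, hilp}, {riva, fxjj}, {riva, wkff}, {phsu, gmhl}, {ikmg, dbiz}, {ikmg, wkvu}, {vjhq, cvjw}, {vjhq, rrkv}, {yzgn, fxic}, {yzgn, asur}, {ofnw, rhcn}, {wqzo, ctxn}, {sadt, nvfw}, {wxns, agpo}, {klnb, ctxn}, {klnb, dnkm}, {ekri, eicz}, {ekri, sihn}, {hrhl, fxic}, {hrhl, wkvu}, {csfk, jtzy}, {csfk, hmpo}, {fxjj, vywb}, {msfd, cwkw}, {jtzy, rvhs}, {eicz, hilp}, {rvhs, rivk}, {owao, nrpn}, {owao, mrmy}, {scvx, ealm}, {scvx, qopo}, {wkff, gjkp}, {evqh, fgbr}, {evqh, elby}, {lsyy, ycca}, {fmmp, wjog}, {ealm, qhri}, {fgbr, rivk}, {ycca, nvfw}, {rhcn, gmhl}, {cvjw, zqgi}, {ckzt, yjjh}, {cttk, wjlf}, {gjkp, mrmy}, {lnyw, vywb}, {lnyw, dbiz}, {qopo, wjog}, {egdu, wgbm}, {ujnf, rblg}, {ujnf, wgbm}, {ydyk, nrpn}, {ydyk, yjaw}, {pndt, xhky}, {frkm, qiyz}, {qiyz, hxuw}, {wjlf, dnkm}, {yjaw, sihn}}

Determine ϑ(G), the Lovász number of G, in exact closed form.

N(nkro) = {cemv, cwkw}, |N(nkro)| = 2.
Vertex tage has 2 neighbors: qcwb, acay.
deg(ckbm) = 2; N(ckbm) = {msfd, rrkv}.
N(lnyw) = {vywb, dbiz}, |N(lnyw)| = 2.
2-regular, N=93; a single 93-cycle (edge-transitive).
spec(A) ≈ [2.0, 1.9954, 1.9818, 1.9591, 1.9274, 1.887, 1.8379, 1.7805, 1.7149, 1.6415, 1.5606, 1.4727, 1.3779, 1.2769, 1.1701, 1.0579, 0.9409, 0.8196, 0.6946, 0.5664, 0.4356, 0.3029, 0.1687, 0.0338, -0.1013, -0.2359, -0.3695, -0.5013, -0.6309, -0.7576, -0.8808, -1.0, -1.1146, -1.2242, -1.3282, -1.4261, -1.5175, -1.602, -1.6792, -1.7487, -1.8102, -1.8635, -1.9083, -1.9443, -1.9715, -1.9897, -1.9989] (distinct, 4 d.p.).
Lovász (edge-transitive): ϑ = −93·(-2*cos(pi/93))/((2)−(-2*cos(pi/93))) = 93*cos(pi/93)/(cos(pi/93) + 1).
≈ 46.48673 (to 5 d.p.).
Lovász sandwich 46 ≤ 93*cos(pi/93)/(cos(pi/93) + 1) ≤ 47: both strict.

93*cos(pi/93)/(cos(pi/93) + 1)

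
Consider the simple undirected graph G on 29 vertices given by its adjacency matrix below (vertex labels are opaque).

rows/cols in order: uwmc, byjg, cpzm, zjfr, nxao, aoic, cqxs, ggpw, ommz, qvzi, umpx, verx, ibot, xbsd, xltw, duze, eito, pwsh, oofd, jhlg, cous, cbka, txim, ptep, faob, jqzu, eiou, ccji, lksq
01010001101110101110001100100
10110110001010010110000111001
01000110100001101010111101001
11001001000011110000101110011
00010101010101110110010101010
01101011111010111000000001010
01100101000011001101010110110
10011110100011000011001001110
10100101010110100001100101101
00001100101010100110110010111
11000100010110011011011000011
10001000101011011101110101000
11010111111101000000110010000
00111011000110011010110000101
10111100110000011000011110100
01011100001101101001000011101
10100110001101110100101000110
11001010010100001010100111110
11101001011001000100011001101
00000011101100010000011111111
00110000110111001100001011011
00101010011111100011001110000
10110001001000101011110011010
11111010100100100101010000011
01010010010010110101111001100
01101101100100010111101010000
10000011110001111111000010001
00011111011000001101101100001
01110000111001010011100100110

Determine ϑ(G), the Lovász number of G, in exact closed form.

N(duze) = {byjg, zjfr, nxao, aoic, umpx, verx, xbsd, xltw, eito, jhlg, faob, jqzu, eiou, lksq}, |N(duze)| = 14.
N(qvzi) = {nxao, aoic, ommz, umpx, ibot, xltw, pwsh, oofd, cous, cbka, faob, eiou, ccji, lksq}, |N(qvzi)| = 14.
N(verx) = {uwmc, nxao, ommz, umpx, ibot, xbsd, duze, eito, pwsh, jhlg, cous, cbka, ptep, jqzu}, |N(verx)| = 14.
Vertex txim has 14 neighbors: uwmc, cpzm, zjfr, ggpw, umpx, xltw, eito, oofd, jhlg, cous, cbka, faob, jqzu, ccji.
deg(v) = 14 for all v (|V|=29); strongly regular (29,14,6,7).
A has 3 distinct eigenvalues ≈ [14.0, 2.192582, -3.192582].
ϑ = −N·λ_min/(λ_max−λ_min) = −29·(-sqrt(29)/2 - 1/2)/(14−(-sqrt(29)/2 - 1/2)) = sqrt(29).
≈ 5.38516 (to 5 d.p.).

sqrt(29)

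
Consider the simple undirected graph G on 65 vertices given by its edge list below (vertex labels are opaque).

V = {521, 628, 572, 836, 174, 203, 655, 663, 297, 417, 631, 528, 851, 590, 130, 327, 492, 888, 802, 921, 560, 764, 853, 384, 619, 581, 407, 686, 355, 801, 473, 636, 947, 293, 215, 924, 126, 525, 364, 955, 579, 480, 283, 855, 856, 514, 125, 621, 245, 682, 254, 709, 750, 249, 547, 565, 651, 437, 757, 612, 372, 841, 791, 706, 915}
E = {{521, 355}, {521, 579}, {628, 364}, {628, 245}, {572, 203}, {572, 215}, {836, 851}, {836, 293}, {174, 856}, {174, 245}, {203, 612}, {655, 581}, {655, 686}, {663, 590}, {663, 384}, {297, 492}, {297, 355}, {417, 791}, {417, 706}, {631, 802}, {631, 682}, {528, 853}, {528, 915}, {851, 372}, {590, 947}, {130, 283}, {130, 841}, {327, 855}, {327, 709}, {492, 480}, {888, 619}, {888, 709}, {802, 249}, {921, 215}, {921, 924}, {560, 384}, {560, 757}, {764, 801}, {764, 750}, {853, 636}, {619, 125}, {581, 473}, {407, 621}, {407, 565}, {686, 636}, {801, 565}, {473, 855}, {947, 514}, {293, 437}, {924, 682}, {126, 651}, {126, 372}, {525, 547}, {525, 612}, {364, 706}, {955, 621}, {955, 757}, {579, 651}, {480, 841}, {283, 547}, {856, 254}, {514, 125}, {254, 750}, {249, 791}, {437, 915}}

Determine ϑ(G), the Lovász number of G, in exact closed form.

Vertex 560 has 2 neighbors: 384, 757.
deg(636) = 2; N(636) = {853, 686}.
Vertex 521 has 2 neighbors: 355, 579.
deg(590) = 2; N(590) = {663, 947}.
G on 65 vertices is 2-regular; the odd cycle C_{65}.
spec(A) ≈ [2.0, 1.9907, 1.9627, 1.9165, 1.8523, 1.7709, 1.6729, 1.5593, 1.4312, 1.2897, 1.1361, 0.972, 0.7987, 0.618, 0.4316, 0.2411, 0.0483, -0.1449, -0.3367, -0.5254, -0.7092, -0.8864, -1.0553, -1.2143, -1.362, -1.497, -1.618, -1.7239, -1.8137, -1.8866, -1.9419, -1.979, -1.9977] (distinct, 4 d.p.).
−65·(-2*cos(pi/65)) / ((2)−(-2*cos(pi/65))) = 65*cos(pi/65)/(cos(pi/65) + 1) = ϑ(G).
≈ 32.4810126 (to 7 d.p.).
Check 32 ≤ 65*cos(pi/65)/(cos(pi/65) + 1) ≤ 33: both strict.

65*cos(pi/65)/(cos(pi/65) + 1)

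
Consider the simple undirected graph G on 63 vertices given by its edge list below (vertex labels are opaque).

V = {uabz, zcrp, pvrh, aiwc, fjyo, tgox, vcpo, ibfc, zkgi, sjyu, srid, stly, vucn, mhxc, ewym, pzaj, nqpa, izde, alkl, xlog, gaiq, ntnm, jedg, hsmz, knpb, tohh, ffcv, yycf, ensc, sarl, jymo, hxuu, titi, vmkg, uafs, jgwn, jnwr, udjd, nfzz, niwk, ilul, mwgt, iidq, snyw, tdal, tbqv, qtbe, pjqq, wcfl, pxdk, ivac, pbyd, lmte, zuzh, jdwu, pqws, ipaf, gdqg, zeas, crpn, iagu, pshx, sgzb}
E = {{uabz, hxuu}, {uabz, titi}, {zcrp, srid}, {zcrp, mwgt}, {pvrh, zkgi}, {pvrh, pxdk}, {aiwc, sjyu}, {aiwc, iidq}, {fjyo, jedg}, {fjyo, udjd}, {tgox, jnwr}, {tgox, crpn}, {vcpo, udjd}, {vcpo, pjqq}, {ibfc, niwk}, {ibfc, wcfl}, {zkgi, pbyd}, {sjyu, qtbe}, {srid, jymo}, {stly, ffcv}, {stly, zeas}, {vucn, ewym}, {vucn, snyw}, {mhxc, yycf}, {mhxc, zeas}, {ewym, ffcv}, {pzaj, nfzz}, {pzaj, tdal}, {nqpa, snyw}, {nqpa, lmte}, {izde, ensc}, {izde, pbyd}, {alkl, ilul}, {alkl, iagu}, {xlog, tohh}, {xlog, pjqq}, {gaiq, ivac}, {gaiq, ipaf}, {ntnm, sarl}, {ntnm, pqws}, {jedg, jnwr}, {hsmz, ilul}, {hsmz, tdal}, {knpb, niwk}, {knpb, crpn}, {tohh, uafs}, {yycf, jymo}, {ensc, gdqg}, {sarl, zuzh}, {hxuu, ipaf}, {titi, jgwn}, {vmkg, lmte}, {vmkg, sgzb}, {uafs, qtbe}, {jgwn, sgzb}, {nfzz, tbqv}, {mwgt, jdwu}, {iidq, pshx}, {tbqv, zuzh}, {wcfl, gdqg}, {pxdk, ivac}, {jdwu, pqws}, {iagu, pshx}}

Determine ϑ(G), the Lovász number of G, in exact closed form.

63*cos(pi/63)/(cos(pi/63) + 1)

Vertex mhxc has 2 neighbors: yycf, zeas.
N(titi) = {uabz, jgwn}, |N(titi)| = 2.
Vertex pvrh has 2 neighbors: zkgi, pxdk.
Vertex vmkg has 2 neighbors: lmte, sgzb.
Regular of degree 2 on 63 vertices: this is C_{63}, the 63-cycle.
A has 32 distinct eigenvalues ≈ [2.0, 1.9901, 1.9603, 1.9111, 1.843, 1.7564, 1.6525, 1.5321, 1.3965, 1.247, 1.0851, 0.9124, 0.7307, 0.5417, 0.3473, 0.1495, -0.0499, -0.2487, -0.445, -0.637, -0.8226, -1.0, -1.1675, -1.3234, -1.4661, -1.5943, -1.7066, -1.8019, -1.8794, -1.9382, -1.9777, -1.9975].
Lovász (edge-transitive): ϑ = −63·(-2*cos(pi/63))/((2)−(-2*cos(pi/63))) = 63*cos(pi/63)/(cos(pi/63) + 1).
ϑ(G) ≈ 31.4804.
Lovász sandwich 31 ≤ 63*cos(pi/63)/(cos(pi/63) + 1) ≤ 32: both strict.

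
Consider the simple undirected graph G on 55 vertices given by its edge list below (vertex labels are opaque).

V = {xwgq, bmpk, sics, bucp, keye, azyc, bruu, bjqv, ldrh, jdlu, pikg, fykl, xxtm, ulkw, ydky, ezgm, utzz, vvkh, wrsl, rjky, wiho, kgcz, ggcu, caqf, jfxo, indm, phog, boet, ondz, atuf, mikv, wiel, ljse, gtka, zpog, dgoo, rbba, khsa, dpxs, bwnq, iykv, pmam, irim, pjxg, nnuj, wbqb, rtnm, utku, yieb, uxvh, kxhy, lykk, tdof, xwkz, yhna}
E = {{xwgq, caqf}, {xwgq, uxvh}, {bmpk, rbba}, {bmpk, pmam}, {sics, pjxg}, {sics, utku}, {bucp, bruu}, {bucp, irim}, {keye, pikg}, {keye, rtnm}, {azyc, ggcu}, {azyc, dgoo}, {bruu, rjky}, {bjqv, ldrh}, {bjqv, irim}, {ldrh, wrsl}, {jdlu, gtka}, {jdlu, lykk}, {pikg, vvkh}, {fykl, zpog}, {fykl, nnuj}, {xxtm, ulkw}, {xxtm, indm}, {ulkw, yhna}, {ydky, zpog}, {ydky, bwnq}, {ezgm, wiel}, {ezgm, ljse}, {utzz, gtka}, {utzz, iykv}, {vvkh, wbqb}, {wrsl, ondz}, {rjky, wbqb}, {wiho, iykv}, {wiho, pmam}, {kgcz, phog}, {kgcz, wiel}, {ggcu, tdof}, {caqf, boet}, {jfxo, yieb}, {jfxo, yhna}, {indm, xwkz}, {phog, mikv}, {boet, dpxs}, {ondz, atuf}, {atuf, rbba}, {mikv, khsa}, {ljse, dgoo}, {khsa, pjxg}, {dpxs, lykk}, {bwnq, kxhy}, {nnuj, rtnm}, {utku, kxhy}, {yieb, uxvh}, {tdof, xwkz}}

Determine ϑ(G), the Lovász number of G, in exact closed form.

Vertex xwkz has 2 neighbors: indm, tdof.
N(pmam) = {bmpk, wiho}, |N(pmam)| = 2.
Vertex khsa has 2 neighbors: mikv, pjxg.
N(xxtm) = {ulkw, indm}, |N(xxtm)| = 2.
G on 55 vertices is 2-regular; a single 55-cycle (edge-transitive).
A has 28 distinct eigenvalues ≈ [2.0, 1.986963, 1.948024, 1.883689, 1.794797, 1.682507, 1.548283, 1.393875, 1.221296, 1.032795, 0.83083, 0.618034, 0.397181, 0.17115, -0.057112, -0.28463, -0.508437, -0.725615, -0.933335, -1.128886, -1.309721, -1.473482, -1.618034, -1.741492, -1.842247, -1.918986, -1.970708, -1.996738].
λ_max=2, λ_min=-2*cos(pi/55); ϑ = −55·λ_min/(λ_max−λ_min) = 55*cos(pi/55)/(cos(pi/55) + 1).
ϑ(G) ≈ 27.4776.
Sandwich: α(G)=27 ≤ ϑ(G)=55*cos(pi/55)/(cos(pi/55) + 1) ≤ χ(Ḡ)=28 (both strict).

55*cos(pi/55)/(cos(pi/55) + 1)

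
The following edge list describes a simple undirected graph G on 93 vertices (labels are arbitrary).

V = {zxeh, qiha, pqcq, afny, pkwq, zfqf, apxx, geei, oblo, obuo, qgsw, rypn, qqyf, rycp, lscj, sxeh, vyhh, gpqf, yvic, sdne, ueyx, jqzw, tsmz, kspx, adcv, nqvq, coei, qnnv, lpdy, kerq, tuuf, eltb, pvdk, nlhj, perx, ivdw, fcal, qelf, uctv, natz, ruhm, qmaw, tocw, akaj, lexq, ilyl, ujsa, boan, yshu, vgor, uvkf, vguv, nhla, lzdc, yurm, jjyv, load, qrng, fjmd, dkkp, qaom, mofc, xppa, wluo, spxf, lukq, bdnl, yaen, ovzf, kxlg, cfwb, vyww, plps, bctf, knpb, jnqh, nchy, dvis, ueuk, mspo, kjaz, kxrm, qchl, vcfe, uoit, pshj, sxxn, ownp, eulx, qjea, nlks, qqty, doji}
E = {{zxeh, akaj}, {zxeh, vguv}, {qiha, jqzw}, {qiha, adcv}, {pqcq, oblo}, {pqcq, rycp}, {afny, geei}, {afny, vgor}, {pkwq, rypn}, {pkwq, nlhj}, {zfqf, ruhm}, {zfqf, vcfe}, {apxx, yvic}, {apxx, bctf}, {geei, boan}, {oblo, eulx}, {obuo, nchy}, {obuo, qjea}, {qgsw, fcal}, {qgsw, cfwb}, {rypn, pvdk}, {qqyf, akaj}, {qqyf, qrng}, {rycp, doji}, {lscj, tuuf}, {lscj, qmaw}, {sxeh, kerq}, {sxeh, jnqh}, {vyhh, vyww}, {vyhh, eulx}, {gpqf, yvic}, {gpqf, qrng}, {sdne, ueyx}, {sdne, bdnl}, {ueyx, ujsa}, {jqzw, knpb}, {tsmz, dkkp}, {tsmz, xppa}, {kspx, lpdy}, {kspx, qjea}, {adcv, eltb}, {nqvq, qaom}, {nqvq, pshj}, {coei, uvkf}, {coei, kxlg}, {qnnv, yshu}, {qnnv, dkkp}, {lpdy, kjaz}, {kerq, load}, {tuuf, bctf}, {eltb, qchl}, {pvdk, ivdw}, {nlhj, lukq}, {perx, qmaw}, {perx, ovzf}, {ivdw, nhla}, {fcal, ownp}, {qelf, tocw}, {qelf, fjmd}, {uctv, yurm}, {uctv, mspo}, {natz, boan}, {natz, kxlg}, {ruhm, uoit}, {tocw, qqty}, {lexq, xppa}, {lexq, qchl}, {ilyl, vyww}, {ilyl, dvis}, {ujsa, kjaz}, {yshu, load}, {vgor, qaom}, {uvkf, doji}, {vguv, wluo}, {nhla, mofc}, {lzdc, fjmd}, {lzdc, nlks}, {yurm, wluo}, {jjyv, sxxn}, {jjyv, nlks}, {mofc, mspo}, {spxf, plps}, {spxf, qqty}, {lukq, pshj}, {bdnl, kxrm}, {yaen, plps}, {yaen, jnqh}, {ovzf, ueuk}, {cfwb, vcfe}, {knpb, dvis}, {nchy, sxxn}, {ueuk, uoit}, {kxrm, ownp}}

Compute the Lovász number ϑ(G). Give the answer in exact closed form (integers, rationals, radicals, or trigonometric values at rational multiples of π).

93*cos(pi/93)/(cos(pi/93) + 1)

Vertex qchl has 2 neighbors: eltb, lexq.
N(knpb) = {jqzw, dvis}, |N(knpb)| = 2.
deg(mofc) = 2; N(mofc) = {nhla, mspo}.
deg(vcfe) = 2; N(vcfe) = {zfqf, cfwb}.
93-vertex 2-regular graph: a single 93-cycle (edge-transitive).
spec(A) ≈ [2.0, 1.995, 1.982, 1.959, 1.927, 1.887, 1.838, 1.78, 1.715, 1.642, 1.561, 1.473, 1.378, 1.277, 1.17, 1.058, 0.941, 0.82, 0.695, 0.566, 0.436, 0.303, 0.169, 0.034, -0.101, -0.236, -0.369, -0.501, -0.631, -0.758, -0.881, -1.0, -1.115, -1.224, -1.328, -1.426, -1.518, -1.602, -1.679, -1.749, -1.81, -1.864, -1.908, -1.944, -1.972, -1.99, -1.999] (distinct, 3 d.p.).
−93·(-2*cos(pi/93)) / ((2)−(-2*cos(pi/93))) = 93*cos(pi/93)/(cos(pi/93) + 1) = ϑ(G).
≈ 46.486731879 (to 9 d.p.).
Lovász sandwich 46 ≤ 93*cos(pi/93)/(cos(pi/93) + 1) ≤ 47: both strict.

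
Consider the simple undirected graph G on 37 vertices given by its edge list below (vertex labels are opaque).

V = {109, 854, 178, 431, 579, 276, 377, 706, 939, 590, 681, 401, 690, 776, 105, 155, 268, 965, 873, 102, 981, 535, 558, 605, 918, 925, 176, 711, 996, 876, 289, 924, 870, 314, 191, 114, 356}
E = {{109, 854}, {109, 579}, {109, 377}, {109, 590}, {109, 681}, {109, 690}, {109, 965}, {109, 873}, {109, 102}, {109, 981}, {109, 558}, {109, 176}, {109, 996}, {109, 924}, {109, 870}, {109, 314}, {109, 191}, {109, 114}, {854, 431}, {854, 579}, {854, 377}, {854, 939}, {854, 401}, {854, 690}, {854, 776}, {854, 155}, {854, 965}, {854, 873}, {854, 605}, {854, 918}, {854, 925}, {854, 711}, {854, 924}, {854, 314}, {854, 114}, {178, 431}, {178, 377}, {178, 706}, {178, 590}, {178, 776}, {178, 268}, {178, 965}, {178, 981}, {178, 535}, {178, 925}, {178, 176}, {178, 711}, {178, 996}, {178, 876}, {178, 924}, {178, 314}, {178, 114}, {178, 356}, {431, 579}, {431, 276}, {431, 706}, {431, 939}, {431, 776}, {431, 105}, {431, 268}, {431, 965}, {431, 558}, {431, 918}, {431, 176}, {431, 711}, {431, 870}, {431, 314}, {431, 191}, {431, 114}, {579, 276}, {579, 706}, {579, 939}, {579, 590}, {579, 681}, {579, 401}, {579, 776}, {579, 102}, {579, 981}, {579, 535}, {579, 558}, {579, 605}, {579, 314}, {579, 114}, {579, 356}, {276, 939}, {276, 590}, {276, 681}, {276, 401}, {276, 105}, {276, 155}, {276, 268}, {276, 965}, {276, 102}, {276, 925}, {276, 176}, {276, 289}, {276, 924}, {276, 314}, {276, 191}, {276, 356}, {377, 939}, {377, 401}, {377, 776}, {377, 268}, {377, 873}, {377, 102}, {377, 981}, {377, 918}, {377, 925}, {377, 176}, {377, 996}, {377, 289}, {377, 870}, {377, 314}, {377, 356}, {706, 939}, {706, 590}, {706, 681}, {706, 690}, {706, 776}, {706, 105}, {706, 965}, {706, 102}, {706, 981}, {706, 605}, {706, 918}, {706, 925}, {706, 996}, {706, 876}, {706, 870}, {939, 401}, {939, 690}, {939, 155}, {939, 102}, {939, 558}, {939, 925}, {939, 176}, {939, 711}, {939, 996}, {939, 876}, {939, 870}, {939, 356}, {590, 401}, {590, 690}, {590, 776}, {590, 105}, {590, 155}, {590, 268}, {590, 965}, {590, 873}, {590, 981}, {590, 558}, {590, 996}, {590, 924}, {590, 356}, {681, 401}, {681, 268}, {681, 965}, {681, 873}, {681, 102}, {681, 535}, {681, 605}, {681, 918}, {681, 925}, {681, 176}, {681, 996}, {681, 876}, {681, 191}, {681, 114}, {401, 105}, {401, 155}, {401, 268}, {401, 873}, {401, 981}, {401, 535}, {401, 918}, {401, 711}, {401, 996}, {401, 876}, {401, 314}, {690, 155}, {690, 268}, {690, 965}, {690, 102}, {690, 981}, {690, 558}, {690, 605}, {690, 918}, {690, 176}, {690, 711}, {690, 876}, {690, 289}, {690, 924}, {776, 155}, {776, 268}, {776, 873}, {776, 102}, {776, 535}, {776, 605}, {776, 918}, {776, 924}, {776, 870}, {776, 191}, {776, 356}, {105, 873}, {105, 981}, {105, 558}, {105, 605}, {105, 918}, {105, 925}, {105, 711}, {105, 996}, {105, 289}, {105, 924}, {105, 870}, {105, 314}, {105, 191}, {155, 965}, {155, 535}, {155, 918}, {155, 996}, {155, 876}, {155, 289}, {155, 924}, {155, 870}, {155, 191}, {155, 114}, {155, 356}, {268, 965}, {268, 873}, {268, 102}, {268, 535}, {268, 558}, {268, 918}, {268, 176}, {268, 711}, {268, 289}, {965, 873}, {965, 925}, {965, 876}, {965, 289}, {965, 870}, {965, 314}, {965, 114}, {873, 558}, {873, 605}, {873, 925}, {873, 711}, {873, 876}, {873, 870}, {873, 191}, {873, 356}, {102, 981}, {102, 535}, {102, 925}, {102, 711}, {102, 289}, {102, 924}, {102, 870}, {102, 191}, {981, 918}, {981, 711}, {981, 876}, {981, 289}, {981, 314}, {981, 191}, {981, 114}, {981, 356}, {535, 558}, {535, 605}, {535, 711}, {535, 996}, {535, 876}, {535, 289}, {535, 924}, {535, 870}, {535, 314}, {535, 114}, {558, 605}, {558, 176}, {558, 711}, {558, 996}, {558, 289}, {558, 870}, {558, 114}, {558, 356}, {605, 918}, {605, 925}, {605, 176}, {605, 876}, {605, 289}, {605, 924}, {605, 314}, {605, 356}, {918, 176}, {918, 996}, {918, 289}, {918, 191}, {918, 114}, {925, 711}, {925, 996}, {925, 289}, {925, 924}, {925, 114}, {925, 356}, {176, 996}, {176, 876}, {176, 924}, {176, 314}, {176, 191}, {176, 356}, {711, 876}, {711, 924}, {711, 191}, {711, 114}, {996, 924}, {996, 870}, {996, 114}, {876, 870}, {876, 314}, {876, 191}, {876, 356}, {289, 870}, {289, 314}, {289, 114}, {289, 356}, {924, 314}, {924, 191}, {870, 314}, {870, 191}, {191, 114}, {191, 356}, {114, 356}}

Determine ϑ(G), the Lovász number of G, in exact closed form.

sqrt(37)

Vertex 155 has 18 neighbors: 854, 276, 939, 590, 401, 690, 776, 965, 535, 918, 996, 876, 289, 924, 870, 191, 114, 356.
Vertex 854 has 18 neighbors: 109, 431, 579, 377, 939, 401, 690, 776, 155, 965, 873, 605, 918, 925, 711, 924, 314, 114.
N(776) = {854, 178, 431, 579, 377, 706, 590, 155, 268, 873, 102, 535, 605, 918, 924, 870, 191, 356}, |N(776)| = 18.
N(605) = {854, 579, 706, 681, 690, 776, 105, 873, 535, 558, 918, 925, 176, 876, 289, 924, 314, 356}, |N(605)| = 18.
deg(v) = 18 for all v (|V|=37); SR(37,18,8,9) — a Paley graph.
spec(A) ≈ [18.0, 2.541381, -3.541381] (distinct, 6 d.p.).
−37·(-sqrt(37)/2 - 1/2) / ((18)−(-sqrt(37)/2 - 1/2)) = sqrt(37) = ϑ(G).
≈ 6.082762530 (to 9 d.p.).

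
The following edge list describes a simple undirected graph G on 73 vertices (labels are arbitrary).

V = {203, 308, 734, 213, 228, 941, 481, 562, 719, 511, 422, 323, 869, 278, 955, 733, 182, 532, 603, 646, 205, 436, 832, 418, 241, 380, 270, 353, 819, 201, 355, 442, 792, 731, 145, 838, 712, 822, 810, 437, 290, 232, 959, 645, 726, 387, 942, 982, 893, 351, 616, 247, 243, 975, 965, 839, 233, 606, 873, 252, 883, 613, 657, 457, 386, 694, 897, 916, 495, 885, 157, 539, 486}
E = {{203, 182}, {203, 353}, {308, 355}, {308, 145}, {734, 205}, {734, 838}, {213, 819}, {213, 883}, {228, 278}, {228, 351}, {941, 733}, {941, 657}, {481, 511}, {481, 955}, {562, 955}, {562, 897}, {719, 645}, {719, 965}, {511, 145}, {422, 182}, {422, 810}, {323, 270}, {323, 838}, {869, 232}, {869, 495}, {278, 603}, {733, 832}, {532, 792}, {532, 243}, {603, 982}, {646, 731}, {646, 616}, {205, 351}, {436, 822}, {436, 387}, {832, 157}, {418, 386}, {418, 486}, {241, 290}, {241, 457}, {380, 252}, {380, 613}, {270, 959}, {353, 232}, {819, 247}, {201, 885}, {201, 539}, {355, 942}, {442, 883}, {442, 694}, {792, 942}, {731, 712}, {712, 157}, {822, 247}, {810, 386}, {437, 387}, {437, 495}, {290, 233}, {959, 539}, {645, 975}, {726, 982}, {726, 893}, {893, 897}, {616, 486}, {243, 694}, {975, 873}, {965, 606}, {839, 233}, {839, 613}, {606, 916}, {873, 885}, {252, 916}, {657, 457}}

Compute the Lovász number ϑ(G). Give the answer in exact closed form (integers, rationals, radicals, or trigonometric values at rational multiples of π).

73*cos(pi/73)/(cos(pi/73) + 1)

Vertex 955 has 2 neighbors: 481, 562.
N(897) = {562, 893}, |N(897)| = 2.
Vertex 869 has 2 neighbors: 232, 495.
N(792) = {532, 942}, |N(792)| = 2.
Every vertex has degree 2 (N=73); the odd cycle C_{73}.
spec(A) ≈ [2.0, 1.9926, 1.9704, 1.9337, 1.8826, 1.8176, 1.7392, 1.6478, 1.5443, 1.4293, 1.3038, 1.1686, 1.0247, 0.8733, 0.7154, 0.5522, 0.3849, 0.2148, 0.043, -0.129, -0.3001, -0.469, -0.6344, -0.7951, -0.9499, -1.0977, -1.2373, -1.3678, -1.4882, -1.5976, -1.6951, -1.7801, -1.8518, -1.9099, -1.9539, -1.9834, -1.9981] (distinct, 4 d.p.).
With N=73: ϑ(G) = 73·(-(-1)*2*cos(pi/73))/(2−(-2*cos(pi/73))) = 73*cos(pi/73)/(cos(pi/73) + 1).
= 36.4830948… (decimal).
Lovász sandwich 36 ≤ 73*cos(pi/73)/(cos(pi/73) + 1) ≤ 37: both strict.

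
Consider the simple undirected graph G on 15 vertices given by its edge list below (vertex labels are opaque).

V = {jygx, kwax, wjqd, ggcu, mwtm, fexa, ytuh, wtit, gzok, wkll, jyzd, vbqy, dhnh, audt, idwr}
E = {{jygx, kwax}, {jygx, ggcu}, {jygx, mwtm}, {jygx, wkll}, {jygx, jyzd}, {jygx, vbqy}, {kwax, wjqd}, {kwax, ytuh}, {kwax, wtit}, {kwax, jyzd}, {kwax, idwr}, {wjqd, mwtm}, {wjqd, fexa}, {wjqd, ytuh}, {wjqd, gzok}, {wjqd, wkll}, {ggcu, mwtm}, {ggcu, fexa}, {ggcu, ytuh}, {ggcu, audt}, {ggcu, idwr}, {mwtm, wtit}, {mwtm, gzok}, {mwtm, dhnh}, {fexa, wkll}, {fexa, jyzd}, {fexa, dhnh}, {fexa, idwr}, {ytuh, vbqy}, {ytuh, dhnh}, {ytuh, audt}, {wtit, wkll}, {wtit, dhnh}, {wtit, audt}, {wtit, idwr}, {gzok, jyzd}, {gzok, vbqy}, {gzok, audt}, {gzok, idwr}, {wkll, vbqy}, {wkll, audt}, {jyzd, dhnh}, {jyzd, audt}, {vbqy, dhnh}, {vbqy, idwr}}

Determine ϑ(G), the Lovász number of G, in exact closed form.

deg(fexa) = 6; N(fexa) = {wjqd, ggcu, wkll, jyzd, dhnh, idwr}.
N(mwtm) = {jygx, wjqd, ggcu, wtit, gzok, dhnh}, |N(mwtm)| = 6.
deg(ggcu) = 6; N(ggcu) = {jygx, mwtm, fexa, ytuh, audt, idwr}.
Vertex jyzd has 6 neighbors: jygx, kwax, fexa, gzok, dhnh, audt.
G on 15 vertices is 6-regular; Kneser-type, 2-subsets of [6].
A has 3 distinct eigenvalues ≈ [6.0, 1.0, -3.0].
With N=15: ϑ(G) = 15·(-1*(-3))/(6−(-3)) = 5.
Numerically 5.0000.

5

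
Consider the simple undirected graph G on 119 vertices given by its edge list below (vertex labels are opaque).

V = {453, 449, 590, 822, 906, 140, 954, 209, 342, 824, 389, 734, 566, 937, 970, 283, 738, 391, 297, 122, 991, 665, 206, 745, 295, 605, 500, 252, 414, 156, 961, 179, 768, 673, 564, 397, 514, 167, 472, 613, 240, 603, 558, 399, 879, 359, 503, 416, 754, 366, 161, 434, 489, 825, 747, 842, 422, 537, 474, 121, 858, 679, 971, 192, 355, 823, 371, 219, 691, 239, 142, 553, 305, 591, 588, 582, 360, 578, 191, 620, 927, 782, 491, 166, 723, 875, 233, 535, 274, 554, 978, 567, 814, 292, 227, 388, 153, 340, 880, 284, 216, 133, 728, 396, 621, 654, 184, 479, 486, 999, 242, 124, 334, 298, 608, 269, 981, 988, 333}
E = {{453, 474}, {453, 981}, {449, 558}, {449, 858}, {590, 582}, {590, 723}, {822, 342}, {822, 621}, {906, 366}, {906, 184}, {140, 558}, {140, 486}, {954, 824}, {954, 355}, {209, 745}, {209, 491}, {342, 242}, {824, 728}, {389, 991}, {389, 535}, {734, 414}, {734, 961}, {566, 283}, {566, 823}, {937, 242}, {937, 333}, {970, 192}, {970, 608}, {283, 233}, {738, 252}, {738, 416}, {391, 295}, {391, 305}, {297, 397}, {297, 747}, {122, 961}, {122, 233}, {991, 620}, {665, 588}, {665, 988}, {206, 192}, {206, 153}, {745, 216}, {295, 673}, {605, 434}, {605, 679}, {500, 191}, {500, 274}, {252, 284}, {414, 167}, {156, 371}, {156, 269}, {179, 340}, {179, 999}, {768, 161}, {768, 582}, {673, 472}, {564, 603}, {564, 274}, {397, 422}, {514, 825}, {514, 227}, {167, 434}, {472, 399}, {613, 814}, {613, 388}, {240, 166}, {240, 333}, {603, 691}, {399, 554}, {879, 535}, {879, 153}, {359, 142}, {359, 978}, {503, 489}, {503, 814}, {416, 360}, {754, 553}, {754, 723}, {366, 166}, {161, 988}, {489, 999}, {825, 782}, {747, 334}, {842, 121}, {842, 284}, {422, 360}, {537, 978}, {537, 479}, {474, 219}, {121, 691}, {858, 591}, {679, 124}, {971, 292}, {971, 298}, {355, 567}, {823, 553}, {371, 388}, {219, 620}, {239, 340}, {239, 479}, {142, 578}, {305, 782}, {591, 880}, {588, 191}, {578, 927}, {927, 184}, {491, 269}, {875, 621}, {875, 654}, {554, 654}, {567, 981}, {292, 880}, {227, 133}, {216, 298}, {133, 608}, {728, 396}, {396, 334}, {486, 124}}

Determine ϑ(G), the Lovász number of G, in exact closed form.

119*cos(pi/119)/(cos(pi/119) + 1)

N(554) = {399, 654}, |N(554)| = 2.
N(388) = {613, 371}, |N(388)| = 2.
deg(486) = 2; N(486) = {140, 124}.
N(961) = {734, 122}, |N(961)| = 2.
G on 119 vertices is 2-regular; connected 2-regular on 119 ⇒ C_{119}.
spec(A) ≈ [2.0, 1.997213, 1.988859, 1.974962, 1.95556, 1.930708, 1.900475, 1.864944, 1.824216, 1.778403, 1.727634, 1.672049, 1.611804, 1.547067, 1.478018, 1.404849, 1.327765, 1.24698, 1.162719, 1.075218, 0.984719, 0.891477, 0.795749, 0.697804, 0.597914, 0.496357, 0.393417, 0.28938, 0.184537, 0.079179, -0.026399, -0.131904, -0.237041, -0.341517, -0.445042, -0.547326, -0.648085, -0.747037, -0.843907, -0.938425, -1.030328, -1.119358, -1.205269, -1.287821, -1.366783, -1.441936, -1.51307, -1.579986, -1.642499, -1.700434, -1.75363, -1.801938, -1.845223, -1.883366, -1.916259, -1.943812, -1.965946, -1.982601, -1.993731, -1.999303] (distinct, 6 d.p.).
−119·(-2*cos(pi/119)) / ((2)−(-2*cos(pi/119))) = 119*cos(pi/119)/(cos(pi/119) + 1) = ϑ(G).
Numerically 59.489631564.
α=59, χ(Ḡ)=60; ϑ=119*cos(pi/119)/(cos(pi/119) + 1) lies between (both strict).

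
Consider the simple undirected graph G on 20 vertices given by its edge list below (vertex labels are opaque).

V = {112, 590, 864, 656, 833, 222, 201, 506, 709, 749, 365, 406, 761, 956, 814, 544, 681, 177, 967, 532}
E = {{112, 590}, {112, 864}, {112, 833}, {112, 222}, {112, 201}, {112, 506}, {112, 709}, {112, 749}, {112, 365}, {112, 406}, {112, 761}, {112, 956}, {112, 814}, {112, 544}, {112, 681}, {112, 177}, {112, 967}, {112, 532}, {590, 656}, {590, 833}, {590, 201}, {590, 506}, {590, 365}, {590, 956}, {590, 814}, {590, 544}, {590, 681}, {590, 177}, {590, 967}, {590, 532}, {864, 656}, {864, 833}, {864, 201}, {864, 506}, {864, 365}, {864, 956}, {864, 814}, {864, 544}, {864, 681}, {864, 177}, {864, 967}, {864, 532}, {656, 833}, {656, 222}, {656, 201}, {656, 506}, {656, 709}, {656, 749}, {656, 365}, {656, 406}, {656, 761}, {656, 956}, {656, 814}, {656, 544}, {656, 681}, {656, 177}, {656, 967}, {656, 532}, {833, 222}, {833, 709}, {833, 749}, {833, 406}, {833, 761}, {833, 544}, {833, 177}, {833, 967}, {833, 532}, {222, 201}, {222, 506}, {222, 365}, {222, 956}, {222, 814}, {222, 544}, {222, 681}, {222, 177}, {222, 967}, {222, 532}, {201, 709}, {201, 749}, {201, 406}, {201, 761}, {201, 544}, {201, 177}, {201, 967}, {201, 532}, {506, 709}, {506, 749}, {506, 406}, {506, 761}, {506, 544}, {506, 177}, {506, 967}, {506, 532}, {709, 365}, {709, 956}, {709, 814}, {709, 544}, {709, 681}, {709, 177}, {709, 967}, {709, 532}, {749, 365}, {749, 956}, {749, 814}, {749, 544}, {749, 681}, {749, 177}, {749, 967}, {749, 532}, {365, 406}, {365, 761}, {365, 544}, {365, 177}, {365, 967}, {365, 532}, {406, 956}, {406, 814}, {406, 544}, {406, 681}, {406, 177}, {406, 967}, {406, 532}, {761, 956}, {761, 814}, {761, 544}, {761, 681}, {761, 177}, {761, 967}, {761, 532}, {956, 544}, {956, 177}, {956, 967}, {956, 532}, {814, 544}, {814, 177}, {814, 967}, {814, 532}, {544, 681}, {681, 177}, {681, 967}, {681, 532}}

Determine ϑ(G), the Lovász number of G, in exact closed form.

N(814) = {112, 590, 864, 656, 222, 709, 749, 406, 761, 544, 177, 967, 532}, |N(814)| = 13.
N(864) = {112, 656, 833, 201, 506, 365, 956, 814, 544, 681, 177, 967, 532}, |N(864)| = 13.
deg(590) = 13; N(590) = {112, 656, 833, 201, 506, 365, 956, 814, 544, 681, 177, 967, 532}.
N(761) = {112, 656, 833, 201, 506, 365, 956, 814, 544, 681, 177, 967, 532}, |N(761)| = 13.
Complete multipartite on [7, 7, 4, 2]: sandwich collapses at ϑ=7.
ϑ(G) ≈ 7.00000.
Check 7 ≤ 7 ≤ 7: collapsed.

7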